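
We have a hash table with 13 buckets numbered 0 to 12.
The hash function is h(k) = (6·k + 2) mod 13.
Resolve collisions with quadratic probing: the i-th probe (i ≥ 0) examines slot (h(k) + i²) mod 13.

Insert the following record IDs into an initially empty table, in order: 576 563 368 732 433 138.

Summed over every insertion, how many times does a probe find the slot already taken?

576: h=0 => slot 0
563: h=0, probe 0,1 => slot 1
368: h=0, probe 0,1,4 => slot 4
732: h=0, probe 0,1,4,9 => slot 9
433: h=0, probe 0,1,4,9,3 => slot 3
138: h=11 => slot 11
Table: [576, 563, _, 433, 368, _, _, _, _, 732, _, 138, _]

10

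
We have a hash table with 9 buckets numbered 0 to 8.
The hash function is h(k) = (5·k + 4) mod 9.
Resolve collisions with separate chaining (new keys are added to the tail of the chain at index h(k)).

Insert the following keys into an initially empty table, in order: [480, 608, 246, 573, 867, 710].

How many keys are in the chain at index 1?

Insert 480: h=1, bucket 1 empty -> new chain.
Insert 608: h=2, bucket 2 empty -> new chain.
Insert 246: h=1, bucket 1 nonempty -> append to chain.
Insert 573: h=7, bucket 7 empty -> new chain.
Insert 867: h=1, bucket 1 nonempty -> append to chain.
Insert 710: h=8, bucket 8 empty -> new chain.
Final buckets:
0: —
1: 480 -> 246 -> 867
2: 608
3: —
4: —
5: —
6: —
7: 573
8: 710

3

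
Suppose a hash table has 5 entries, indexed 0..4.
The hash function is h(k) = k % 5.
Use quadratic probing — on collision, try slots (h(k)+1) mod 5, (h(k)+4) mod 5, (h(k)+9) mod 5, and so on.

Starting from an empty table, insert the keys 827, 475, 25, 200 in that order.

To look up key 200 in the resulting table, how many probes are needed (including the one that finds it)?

3

Insert 827: h=2, slot 2 empty -> index 2.
Insert 475: h=0, slot 0 empty -> index 0.
Insert 25: h=0, slot 0 occupied -> index 1.
Insert 200: h=0, slots 0,1 occupied -> index 4.
Table: [475, 25, 827, ., 200]
Lookup 200: h=0, probe 0,1,4 → found at 4.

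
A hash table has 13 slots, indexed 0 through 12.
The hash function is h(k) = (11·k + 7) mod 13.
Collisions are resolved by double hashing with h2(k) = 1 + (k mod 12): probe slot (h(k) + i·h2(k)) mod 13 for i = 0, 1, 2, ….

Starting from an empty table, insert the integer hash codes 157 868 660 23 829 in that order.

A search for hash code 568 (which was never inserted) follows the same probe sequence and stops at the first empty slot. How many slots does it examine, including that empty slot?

2

Insert 157: h=5, slot 5 empty → index 5.
Insert 868: h=0, slot 0 empty → index 0.
Insert 660: h=0, h2=1, slot 0 occupied → index 1.
Insert 23: h=0, h2=12, slot 0 occupied → index 12.
Insert 829: h=0, h2=2, slot 0 occupied → index 2.
Table: [868, 660, 829, _, _, 157, _, _, _, _, _, _, 23]
Lookup 568: h=2, h2=5, probe 2,7 → slot 7 empty, not found.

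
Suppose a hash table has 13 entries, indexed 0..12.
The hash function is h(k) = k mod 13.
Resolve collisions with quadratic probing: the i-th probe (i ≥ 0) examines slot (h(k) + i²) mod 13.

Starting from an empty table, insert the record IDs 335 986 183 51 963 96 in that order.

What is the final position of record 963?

2

335 hashes to 10; slot 10 is free → place at 10.
986 hashes to 11; slot 11 is free → place at 11.
183 hashes to 1; slot 1 is free → place at 1.
51 hashes to 12; slot 12 is free → place at 12.
963 hashes to 1; 1 taken → place at 2.
96 hashes to 5; slot 5 is free → place at 5.
Table: [., 183, 963, ., ., 96, ., ., ., ., 335, 986, 51]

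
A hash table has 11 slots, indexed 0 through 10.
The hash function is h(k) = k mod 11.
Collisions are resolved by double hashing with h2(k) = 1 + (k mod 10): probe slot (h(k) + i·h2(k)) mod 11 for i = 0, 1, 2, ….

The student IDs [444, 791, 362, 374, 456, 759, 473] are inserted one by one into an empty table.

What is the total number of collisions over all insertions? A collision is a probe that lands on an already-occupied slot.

5

Insert 444: h=4, slot 4 empty -> index 4.
Insert 791: h=10, slot 10 empty -> index 10.
Insert 362: h=10, h2=3, slot 10 occupied -> index 2.
Insert 374: h=0, slot 0 empty -> index 0.
Insert 456: h=5, slot 5 empty -> index 5.
Insert 759: h=0, h2=10, slots 0,10 occupied -> index 9.
Insert 473: h=0, h2=4, slots 0,4 occupied -> index 8.
Table: [374, ., 362, ., 444, 456, ., ., 473, 759, 791]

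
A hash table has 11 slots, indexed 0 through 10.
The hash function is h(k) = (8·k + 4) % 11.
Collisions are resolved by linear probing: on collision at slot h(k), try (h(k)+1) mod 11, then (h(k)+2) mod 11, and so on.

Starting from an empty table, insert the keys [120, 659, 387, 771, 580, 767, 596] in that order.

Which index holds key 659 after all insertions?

8

120: h=7 → slot 7
659: h=7, probe 7,8 → slot 8
387: h=9 → slot 9
771: h=1 → slot 1
580: h=2 → slot 2
767: h=2, probe 2,3 → slot 3
596: h=9, probe 9,10 → slot 10
Table: [∅, 771, 580, 767, ∅, ∅, ∅, 120, 659, 387, 596]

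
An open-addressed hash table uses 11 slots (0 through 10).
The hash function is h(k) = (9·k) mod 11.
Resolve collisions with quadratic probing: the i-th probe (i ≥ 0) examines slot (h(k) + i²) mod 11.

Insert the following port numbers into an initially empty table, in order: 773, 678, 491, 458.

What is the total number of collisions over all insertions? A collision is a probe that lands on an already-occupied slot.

3

773 hashes to 5; slot 5 is free => place at 5.
678 hashes to 8; slot 8 is free => place at 8.
491 hashes to 8; 8 taken => place at 9.
458 hashes to 8; 8,9 taken => place at 1.
Table: [_, 458, _, _, _, 773, _, _, 678, 491, _]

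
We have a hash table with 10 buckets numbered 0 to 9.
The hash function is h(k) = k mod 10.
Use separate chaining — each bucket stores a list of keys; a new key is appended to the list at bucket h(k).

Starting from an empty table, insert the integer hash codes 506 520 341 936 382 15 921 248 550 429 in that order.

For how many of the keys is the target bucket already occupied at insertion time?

Insert 506: h=6, bucket 6 empty -> new chain.
Insert 520: h=0, bucket 0 empty -> new chain.
Insert 341: h=1, bucket 1 empty -> new chain.
Insert 936: h=6, bucket 6 nonempty -> append to chain.
Insert 382: h=2, bucket 2 empty -> new chain.
Insert 15: h=5, bucket 5 empty -> new chain.
Insert 921: h=1, bucket 1 nonempty -> append to chain.
Insert 248: h=8, bucket 8 empty -> new chain.
Insert 550: h=0, bucket 0 nonempty -> append to chain.
Insert 429: h=9, bucket 9 empty -> new chain.
Final buckets:
0: 520 -> 550
1: 341 -> 921
2: 382
3: —
4: —
5: 15
6: 506 -> 936
7: —
8: 248
9: 429

3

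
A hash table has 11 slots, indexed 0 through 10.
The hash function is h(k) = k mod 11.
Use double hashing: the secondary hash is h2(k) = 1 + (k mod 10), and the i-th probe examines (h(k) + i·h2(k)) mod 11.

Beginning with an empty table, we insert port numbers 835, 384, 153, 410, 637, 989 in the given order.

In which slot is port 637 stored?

7

835 hashes to 10; slot 10 is free -> place at 10.
384 hashes to 10, h2=5; 10 taken -> place at 4.
153 hashes to 10, h2=4; 10 taken -> place at 3.
410 hashes to 3, h2=1; 3,4 taken -> place at 5.
637 hashes to 10, h2=8; 10 taken -> place at 7.
989 hashes to 10, h2=10; 10 taken -> place at 9.
Table: [∅, ∅, ∅, 153, 384, 410, ∅, 637, ∅, 989, 835]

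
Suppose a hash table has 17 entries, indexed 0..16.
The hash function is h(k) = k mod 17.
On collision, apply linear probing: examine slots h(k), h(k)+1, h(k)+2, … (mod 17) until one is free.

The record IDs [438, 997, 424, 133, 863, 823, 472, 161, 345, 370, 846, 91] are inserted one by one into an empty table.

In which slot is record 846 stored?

438: h=13 => slot 13
997: h=11 => slot 11
424: h=16 => slot 16
133: h=14 => slot 14
863: h=13, probe 13,14,15 => slot 15
823: h=7 => slot 7
472: h=13, probe 13,14,15,16,0 => slot 0
161: h=8 => slot 8
345: h=5 => slot 5
370: h=13, probe 13,14,15,16,0,1 => slot 1
846: h=13, probe 13,14,15,16,0,1,2 => slot 2
91: h=6 => slot 6
Table: [472, 370, 846, -, -, 345, 91, 823, 161, -, -, 997, -, 438, 133, 863, 424]

2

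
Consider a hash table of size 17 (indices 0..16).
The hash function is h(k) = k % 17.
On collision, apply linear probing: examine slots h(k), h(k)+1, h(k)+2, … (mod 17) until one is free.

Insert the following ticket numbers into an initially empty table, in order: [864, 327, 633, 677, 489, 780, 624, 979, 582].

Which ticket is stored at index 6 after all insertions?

582

864 hashes to 14; slot 14 is free -> place at 14.
327 hashes to 4; slot 4 is free -> place at 4.
633 hashes to 4; 4 taken -> place at 5.
677 hashes to 14; 14 taken -> place at 15.
489 hashes to 13; slot 13 is free -> place at 13.
780 hashes to 15; 15 taken -> place at 16.
624 hashes to 12; slot 12 is free -> place at 12.
979 hashes to 10; slot 10 is free -> place at 10.
582 hashes to 4; 4,5 taken -> place at 6.
Table: [-, -, -, -, 327, 633, 582, -, -, -, 979, -, 624, 489, 864, 677, 780]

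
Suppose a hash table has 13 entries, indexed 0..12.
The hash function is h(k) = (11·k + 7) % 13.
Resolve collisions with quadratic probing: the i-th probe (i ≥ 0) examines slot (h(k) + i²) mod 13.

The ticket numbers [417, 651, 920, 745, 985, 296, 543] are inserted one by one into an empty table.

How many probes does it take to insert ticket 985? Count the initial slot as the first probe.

417: h=5 -> slot 5
651: h=5, probe 5,6 -> slot 6
920: h=0 -> slot 0
745: h=12 -> slot 12
985: h=0, probe 0,1 -> slot 1
296: h=0, probe 0,1,4 -> slot 4
543: h=0, probe 0,1,4,9 -> slot 9
Table: [920, 985, ., ., 296, 417, 651, ., ., 543, ., ., 745]

2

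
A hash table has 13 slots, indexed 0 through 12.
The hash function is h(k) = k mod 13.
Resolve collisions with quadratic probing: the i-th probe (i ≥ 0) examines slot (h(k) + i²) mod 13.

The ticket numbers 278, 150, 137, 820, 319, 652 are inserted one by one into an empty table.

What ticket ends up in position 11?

Insert 278: h=5, slot 5 empty → index 5.
Insert 150: h=7, slot 7 empty → index 7.
Insert 137: h=7, slot 7 occupied → index 8.
Insert 820: h=1, slot 1 empty → index 1.
Insert 319: h=7, slots 7,8 occupied → index 11.
Insert 652: h=2, slot 2 empty → index 2.
Table: [_, 820, 652, _, _, 278, _, 150, 137, _, _, 319, _]

319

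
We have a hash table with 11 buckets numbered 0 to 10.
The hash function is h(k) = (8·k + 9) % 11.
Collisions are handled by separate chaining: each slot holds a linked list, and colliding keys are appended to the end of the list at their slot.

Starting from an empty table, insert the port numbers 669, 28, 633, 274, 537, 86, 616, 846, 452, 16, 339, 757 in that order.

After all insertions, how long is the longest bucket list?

669 → bucket 4
28 → bucket 2
633 → bucket 2 (collision)
274 → bucket 1
537 → bucket 4 (collision)
86 → bucket 4 (collision)
616 → bucket 9
846 → bucket 1 (collision)
452 → bucket 6
16 → bucket 5
339 → bucket 4 (collision)
757 → bucket 4 (collision)
Final buckets:
0: ∅
1: 274 -> 846
2: 28 -> 633
3: ∅
4: 669 -> 537 -> 86 -> 339 -> 757
5: 16
6: 452
7: ∅
8: ∅
9: 616
10: ∅

5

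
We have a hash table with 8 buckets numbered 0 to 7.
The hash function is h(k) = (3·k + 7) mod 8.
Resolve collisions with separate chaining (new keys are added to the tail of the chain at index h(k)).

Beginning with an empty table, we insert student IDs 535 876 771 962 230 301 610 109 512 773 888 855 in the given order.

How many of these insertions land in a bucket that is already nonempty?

5

Insert 535: h=4, bucket 4 empty → new chain.
Insert 876: h=3, bucket 3 empty → new chain.
Insert 771: h=0, bucket 0 empty → new chain.
Insert 962: h=5, bucket 5 empty → new chain.
Insert 230: h=1, bucket 1 empty → new chain.
Insert 301: h=6, bucket 6 empty → new chain.
Insert 610: h=5, bucket 5 nonempty → append to chain.
Insert 109: h=6, bucket 6 nonempty → append to chain.
Insert 512: h=7, bucket 7 empty → new chain.
Insert 773: h=6, bucket 6 nonempty → append to chain.
Insert 888: h=7, bucket 7 nonempty → append to chain.
Insert 855: h=4, bucket 4 nonempty → append to chain.
Final buckets:
0: 771
1: 230
2: _
3: 876
4: 535 -> 855
5: 962 -> 610
6: 301 -> 109 -> 773
7: 512 -> 888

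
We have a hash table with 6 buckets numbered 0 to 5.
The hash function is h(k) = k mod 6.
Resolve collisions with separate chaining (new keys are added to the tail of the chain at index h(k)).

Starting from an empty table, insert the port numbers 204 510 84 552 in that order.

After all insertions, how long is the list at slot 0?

4

204 → bucket 0
510 → bucket 0 (collision)
84 → bucket 0 (collision)
552 → bucket 0 (collision)
Final buckets:
0: 204 -> 510 -> 84 -> 552
1: .
2: .
3: .
4: .
5: .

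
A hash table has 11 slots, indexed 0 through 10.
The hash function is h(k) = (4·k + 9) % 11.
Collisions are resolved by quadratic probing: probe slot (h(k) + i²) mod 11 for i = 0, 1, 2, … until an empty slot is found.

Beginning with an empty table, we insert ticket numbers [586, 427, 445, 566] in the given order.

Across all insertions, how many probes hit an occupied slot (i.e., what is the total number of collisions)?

Insert 586: h=10, slot 10 empty → index 10.
Insert 427: h=1, slot 1 empty → index 1.
Insert 445: h=7, slot 7 empty → index 7.
Insert 566: h=7, slot 7 occupied → index 8.
Table: [., 427, ., ., ., ., ., 445, 566, ., 586]

1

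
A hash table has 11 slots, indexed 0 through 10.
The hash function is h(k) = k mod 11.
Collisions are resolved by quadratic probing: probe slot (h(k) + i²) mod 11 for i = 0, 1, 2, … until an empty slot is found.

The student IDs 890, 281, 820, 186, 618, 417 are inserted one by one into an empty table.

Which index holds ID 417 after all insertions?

3

890 hashes to 10; slot 10 is free => place at 10.
281 hashes to 6; slot 6 is free => place at 6.
820 hashes to 6; 6 taken => place at 7.
186 hashes to 10; 10 taken => place at 0.
618 hashes to 2; slot 2 is free => place at 2.
417 hashes to 10; 10,0 taken => place at 3.
Table: [186, —, 618, 417, —, —, 281, 820, —, —, 890]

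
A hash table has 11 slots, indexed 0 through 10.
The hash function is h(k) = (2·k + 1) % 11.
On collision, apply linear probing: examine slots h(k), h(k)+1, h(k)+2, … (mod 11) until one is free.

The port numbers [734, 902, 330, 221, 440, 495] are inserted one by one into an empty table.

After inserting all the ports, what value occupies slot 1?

734 hashes to 6; slot 6 is free → place at 6.
902 hashes to 1; slot 1 is free → place at 1.
330 hashes to 1; 1 taken → place at 2.
221 hashes to 3; slot 3 is free → place at 3.
440 hashes to 1; 1,2,3 taken → place at 4.
495 hashes to 1; 1,2,3,4 taken → place at 5.
Table: [_, 902, 330, 221, 440, 495, 734, _, _, _, _]

902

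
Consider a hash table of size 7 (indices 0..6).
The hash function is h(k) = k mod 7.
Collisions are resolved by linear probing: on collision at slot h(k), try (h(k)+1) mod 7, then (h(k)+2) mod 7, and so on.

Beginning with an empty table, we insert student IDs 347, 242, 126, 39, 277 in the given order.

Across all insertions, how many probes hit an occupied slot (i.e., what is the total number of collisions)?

347: h=4 -> slot 4
242: h=4, probe 4,5 -> slot 5
126: h=0 -> slot 0
39: h=4, probe 4,5,6 -> slot 6
277: h=4, probe 4,5,6,0,1 -> slot 1
Table: [126, 277, -, -, 347, 242, 39]

7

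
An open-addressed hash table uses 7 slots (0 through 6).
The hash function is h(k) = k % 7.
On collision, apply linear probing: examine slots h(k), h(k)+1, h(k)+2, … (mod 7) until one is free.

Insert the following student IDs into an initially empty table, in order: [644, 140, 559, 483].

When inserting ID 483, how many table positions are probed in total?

3

644 hashes to 0; slot 0 is free => place at 0.
140 hashes to 0; 0 taken => place at 1.
559 hashes to 6; slot 6 is free => place at 6.
483 hashes to 0; 0,1 taken => place at 2.
Table: [644, 140, 483, ∅, ∅, ∅, 559]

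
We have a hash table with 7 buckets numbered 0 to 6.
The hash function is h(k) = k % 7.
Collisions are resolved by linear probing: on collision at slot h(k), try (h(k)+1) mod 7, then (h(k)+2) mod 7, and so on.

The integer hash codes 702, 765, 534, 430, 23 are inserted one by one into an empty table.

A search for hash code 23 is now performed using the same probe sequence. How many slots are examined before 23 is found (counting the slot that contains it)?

702: h=2 -> slot 2
765: h=2, probe 2,3 -> slot 3
534: h=2, probe 2,3,4 -> slot 4
430: h=3, probe 3,4,5 -> slot 5
23: h=2, probe 2,3,4,5,6 -> slot 6
Table: [., ., 702, 765, 534, 430, 23]
Lookup 23: h=2, probe 2,3,4,5,6 → found at 6.

5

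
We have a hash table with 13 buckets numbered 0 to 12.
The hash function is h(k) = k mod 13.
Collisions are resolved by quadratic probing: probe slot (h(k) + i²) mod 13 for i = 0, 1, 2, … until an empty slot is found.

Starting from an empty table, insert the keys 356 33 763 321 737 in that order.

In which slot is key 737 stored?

356 hashes to 5; slot 5 is free -> place at 5.
33 hashes to 7; slot 7 is free -> place at 7.
763 hashes to 9; slot 9 is free -> place at 9.
321 hashes to 9; 9 taken -> place at 10.
737 hashes to 9; 9,10 taken -> place at 0.
Table: [737, ., ., ., ., 356, ., 33, ., 763, 321, ., .]

0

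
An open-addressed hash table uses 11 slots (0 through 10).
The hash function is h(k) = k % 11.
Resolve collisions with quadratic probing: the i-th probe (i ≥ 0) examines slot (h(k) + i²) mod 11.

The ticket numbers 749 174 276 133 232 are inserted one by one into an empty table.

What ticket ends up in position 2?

276

749 hashes to 1; slot 1 is free → place at 1.
174 hashes to 9; slot 9 is free → place at 9.
276 hashes to 1; 1 taken → place at 2.
133 hashes to 1; 1,2 taken → place at 5.
232 hashes to 1; 1,2,5 taken → place at 10.
Table: [-, 749, 276, -, -, 133, -, -, -, 174, 232]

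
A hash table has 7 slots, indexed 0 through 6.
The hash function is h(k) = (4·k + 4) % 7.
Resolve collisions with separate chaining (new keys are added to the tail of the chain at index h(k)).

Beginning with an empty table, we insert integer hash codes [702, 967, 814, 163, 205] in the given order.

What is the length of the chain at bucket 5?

702 -> bucket 5
967 -> bucket 1
814 -> bucket 5 (collision)
163 -> bucket 5 (collision)
205 -> bucket 5 (collision)
Final buckets:
0: ∅
1: 967
2: ∅
3: ∅
4: ∅
5: 702 -> 814 -> 163 -> 205
6: ∅

4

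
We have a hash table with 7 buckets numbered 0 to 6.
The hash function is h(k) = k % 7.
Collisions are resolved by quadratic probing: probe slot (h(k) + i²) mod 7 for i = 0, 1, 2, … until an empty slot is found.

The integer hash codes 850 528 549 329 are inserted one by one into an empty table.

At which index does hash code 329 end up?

1

850: h=3 -> slot 3
528: h=3, probe 3,4 -> slot 4
549: h=3, probe 3,4,0 -> slot 0
329: h=0, probe 0,1 -> slot 1
Table: [549, 329, ∅, 850, 528, ∅, ∅]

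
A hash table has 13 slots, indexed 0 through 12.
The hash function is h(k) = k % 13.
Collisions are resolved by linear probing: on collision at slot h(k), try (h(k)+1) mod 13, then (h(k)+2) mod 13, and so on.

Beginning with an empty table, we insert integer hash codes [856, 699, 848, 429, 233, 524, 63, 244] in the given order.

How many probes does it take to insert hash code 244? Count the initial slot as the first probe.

6

856: h=11 -> slot 11
699: h=10 -> slot 10
848: h=3 -> slot 3
429: h=0 -> slot 0
233: h=12 -> slot 12
524: h=4 -> slot 4
63: h=11, probe 11,12,0,1 -> slot 1
244: h=10, probe 10,11,12,0,1,2 -> slot 2
Table: [429, 63, 244, 848, 524, ∅, ∅, ∅, ∅, ∅, 699, 856, 233]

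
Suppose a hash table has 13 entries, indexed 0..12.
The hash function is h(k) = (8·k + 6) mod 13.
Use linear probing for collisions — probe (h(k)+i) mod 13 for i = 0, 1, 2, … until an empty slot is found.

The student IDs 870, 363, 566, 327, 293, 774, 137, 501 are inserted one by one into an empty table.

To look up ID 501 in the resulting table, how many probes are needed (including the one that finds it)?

870: h=11 → slot 11
363: h=11, probe 11,12 → slot 12
566: h=10 → slot 10
327: h=9 → slot 9
293: h=10, probe 10,11,12,0 → slot 0
774: h=10, probe 10,11,12,0,1 → slot 1
137: h=10, probe 10,11,12,0,1,2 → slot 2
501: h=10, probe 10,11,12,0,1,2,3 → slot 3
Table: [293, 774, 137, 501, ∅, ∅, ∅, ∅, ∅, 327, 566, 870, 363]
Lookup 501: h=10, probe 10,11,12,0,1,2,3 → found at 3.

7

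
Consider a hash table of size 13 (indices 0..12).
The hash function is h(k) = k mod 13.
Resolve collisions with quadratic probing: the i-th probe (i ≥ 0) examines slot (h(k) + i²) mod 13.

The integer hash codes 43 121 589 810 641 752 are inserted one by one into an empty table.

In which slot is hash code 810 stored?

0

43 hashes to 4; slot 4 is free -> place at 4.
121 hashes to 4; 4 taken -> place at 5.
589 hashes to 4; 4,5 taken -> place at 8.
810 hashes to 4; 4,5,8 taken -> place at 0.
641 hashes to 4; 4,5,8,0 taken -> place at 7.
752 hashes to 11; slot 11 is free -> place at 11.
Table: [810, —, —, —, 43, 121, —, 641, 589, —, —, 752, —]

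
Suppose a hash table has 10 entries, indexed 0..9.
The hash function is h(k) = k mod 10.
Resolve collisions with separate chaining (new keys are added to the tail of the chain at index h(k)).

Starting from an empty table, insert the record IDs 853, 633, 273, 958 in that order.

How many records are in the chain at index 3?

3

Insert 853: h=3, bucket 3 empty -> new chain.
Insert 633: h=3, bucket 3 nonempty -> append to chain.
Insert 273: h=3, bucket 3 nonempty -> append to chain.
Insert 958: h=8, bucket 8 empty -> new chain.
Final buckets:
0: -
1: -
2: -
3: 853 -> 633 -> 273
4: -
5: -
6: -
7: -
8: 958
9: -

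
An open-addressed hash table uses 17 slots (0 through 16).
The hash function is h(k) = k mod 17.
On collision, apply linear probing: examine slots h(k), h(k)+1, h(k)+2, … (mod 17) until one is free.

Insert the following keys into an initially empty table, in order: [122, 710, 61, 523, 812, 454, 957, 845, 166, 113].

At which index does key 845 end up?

Insert 122: h=3, slot 3 empty => index 3.
Insert 710: h=13, slot 13 empty => index 13.
Insert 61: h=10, slot 10 empty => index 10.
Insert 523: h=13, slot 13 occupied => index 14.
Insert 812: h=13, slots 13,14 occupied => index 15.
Insert 454: h=12, slot 12 empty => index 12.
Insert 957: h=5, slot 5 empty => index 5.
Insert 845: h=12, slots 12,13,14,15 occupied => index 16.
Insert 166: h=13, slots 13,14,15,16 occupied => index 0.
Insert 113: h=11, slot 11 empty => index 11.
Table: [166, ∅, ∅, 122, ∅, 957, ∅, ∅, ∅, ∅, 61, 113, 454, 710, 523, 812, 845]

16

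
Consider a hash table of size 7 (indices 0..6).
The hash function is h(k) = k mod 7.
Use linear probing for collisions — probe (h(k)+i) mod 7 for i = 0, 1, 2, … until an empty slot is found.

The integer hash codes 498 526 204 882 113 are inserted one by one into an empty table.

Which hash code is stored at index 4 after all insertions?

498 hashes to 1; slot 1 is free => place at 1.
526 hashes to 1; 1 taken => place at 2.
204 hashes to 1; 1,2 taken => place at 3.
882 hashes to 0; slot 0 is free => place at 0.
113 hashes to 1; 1,2,3 taken => place at 4.
Table: [882, 498, 526, 204, 113, ., .]

113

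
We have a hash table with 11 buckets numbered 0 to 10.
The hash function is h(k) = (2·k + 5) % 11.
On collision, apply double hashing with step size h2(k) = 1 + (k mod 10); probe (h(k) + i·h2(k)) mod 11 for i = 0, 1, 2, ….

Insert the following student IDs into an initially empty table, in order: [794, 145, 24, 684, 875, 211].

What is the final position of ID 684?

8

794: h=9 -> slot 9
145: h=9, h2=6, probe 9,4 -> slot 4
24: h=9, h2=5, probe 9,3 -> slot 3
684: h=9, h2=5, probe 9,3,8 -> slot 8
875: h=6 -> slot 6
211: h=9, h2=2, probe 9,0 -> slot 0
Table: [211, ∅, ∅, 24, 145, ∅, 875, ∅, 684, 794, ∅]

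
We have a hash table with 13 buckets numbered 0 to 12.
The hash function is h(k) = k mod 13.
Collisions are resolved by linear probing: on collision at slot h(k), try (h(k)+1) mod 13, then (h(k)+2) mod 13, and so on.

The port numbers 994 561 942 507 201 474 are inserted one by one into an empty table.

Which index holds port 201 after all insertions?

994: h=6 => slot 6
561: h=2 => slot 2
942: h=6, probe 6,7 => slot 7
507: h=0 => slot 0
201: h=6, probe 6,7,8 => slot 8
474: h=6, probe 6,7,8,9 => slot 9
Table: [507, —, 561, —, —, —, 994, 942, 201, 474, —, —, —]

8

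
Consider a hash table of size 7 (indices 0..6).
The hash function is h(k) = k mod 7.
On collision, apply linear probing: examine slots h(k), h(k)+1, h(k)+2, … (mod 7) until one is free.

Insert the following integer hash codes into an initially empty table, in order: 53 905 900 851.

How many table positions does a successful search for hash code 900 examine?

53: h=4 -> slot 4
905: h=2 -> slot 2
900: h=4, probe 4,5 -> slot 5
851: h=4, probe 4,5,6 -> slot 6
Table: [-, -, 905, -, 53, 900, 851]
Lookup 900: h=4, probe 4,5 → found at 5.

2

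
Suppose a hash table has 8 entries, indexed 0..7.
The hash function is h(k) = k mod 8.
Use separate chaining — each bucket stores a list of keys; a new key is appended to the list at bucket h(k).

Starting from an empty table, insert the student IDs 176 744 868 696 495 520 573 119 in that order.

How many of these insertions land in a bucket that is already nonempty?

Insert 176: h=0, bucket 0 empty → new chain.
Insert 744: h=0, bucket 0 nonempty → append to chain.
Insert 868: h=4, bucket 4 empty → new chain.
Insert 696: h=0, bucket 0 nonempty → append to chain.
Insert 495: h=7, bucket 7 empty → new chain.
Insert 520: h=0, bucket 0 nonempty → append to chain.
Insert 573: h=5, bucket 5 empty → new chain.
Insert 119: h=7, bucket 7 nonempty → append to chain.
Final buckets:
0: 176 -> 744 -> 696 -> 520
1: ∅
2: ∅
3: ∅
4: 868
5: 573
6: ∅
7: 495 -> 119

4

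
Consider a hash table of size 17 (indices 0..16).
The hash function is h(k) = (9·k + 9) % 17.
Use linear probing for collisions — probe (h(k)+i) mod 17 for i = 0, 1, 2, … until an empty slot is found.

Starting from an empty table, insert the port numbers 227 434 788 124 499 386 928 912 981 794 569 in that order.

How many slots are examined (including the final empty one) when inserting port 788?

Insert 227: h=12, slot 12 empty => index 12.
Insert 434: h=5, slot 5 empty => index 5.
Insert 788: h=12, slot 12 occupied => index 13.
Insert 124: h=3, slot 3 empty => index 3.
Insert 499: h=12, slots 12,13 occupied => index 14.
Insert 386: h=15, slot 15 empty => index 15.
Insert 928: h=14, slots 14,15 occupied => index 16.
Insert 912: h=6, slot 6 empty => index 6.
Insert 981: h=15, slots 15,16 occupied => index 0.
Insert 794: h=15, slots 15,16,0 occupied => index 1.
Insert 569: h=13, slots 13,14,15,16,0,1 occupied => index 2.
Table: [981, 794, 569, 124, _, 434, 912, _, _, _, _, _, 227, 788, 499, 386, 928]

2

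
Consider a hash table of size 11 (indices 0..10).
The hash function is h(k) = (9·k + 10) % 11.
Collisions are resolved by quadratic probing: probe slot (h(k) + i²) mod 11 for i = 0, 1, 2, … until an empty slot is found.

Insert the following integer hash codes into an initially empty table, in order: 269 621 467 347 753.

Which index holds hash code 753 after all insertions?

269: h=0 -> slot 0
621: h=0, probe 0,1 -> slot 1
467: h=0, probe 0,1,4 -> slot 4
347: h=9 -> slot 9
753: h=0, probe 0,1,4,9,5 -> slot 5
Table: [269, 621, _, _, 467, 753, _, _, _, 347, _]

5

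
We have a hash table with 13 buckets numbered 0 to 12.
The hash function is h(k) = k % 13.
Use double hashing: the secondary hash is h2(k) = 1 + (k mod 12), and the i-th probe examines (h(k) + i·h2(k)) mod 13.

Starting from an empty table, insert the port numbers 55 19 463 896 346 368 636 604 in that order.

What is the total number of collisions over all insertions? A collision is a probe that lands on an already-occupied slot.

6

55 hashes to 3; slot 3 is free => place at 3.
19 hashes to 6; slot 6 is free => place at 6.
463 hashes to 8; slot 8 is free => place at 8.
896 hashes to 12; slot 12 is free => place at 12.
346 hashes to 8, h2=11; 8,6 taken => place at 4.
368 hashes to 4, h2=9; 4 taken => place at 0.
636 hashes to 12, h2=1; 12,0 taken => place at 1.
604 hashes to 6, h2=5; 6 taken => place at 11.
Table: [368, 636, ∅, 55, 346, ∅, 19, ∅, 463, ∅, ∅, 604, 896]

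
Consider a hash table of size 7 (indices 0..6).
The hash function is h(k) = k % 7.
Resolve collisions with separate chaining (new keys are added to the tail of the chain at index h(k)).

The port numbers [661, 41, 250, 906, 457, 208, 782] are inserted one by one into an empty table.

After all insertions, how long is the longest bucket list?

3

Insert 661: h=3, bucket 3 empty → new chain.
Insert 41: h=6, bucket 6 empty → new chain.
Insert 250: h=5, bucket 5 empty → new chain.
Insert 906: h=3, bucket 3 nonempty → append to chain.
Insert 457: h=2, bucket 2 empty → new chain.
Insert 208: h=5, bucket 5 nonempty → append to chain.
Insert 782: h=5, bucket 5 nonempty → append to chain.
Final buckets:
0: -
1: -
2: 457
3: 661 -> 906
4: -
5: 250 -> 208 -> 782
6: 41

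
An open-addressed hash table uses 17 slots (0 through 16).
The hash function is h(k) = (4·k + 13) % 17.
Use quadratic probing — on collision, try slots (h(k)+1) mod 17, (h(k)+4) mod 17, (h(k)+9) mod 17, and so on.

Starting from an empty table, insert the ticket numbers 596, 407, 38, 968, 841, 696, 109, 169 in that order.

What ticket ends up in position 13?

596: h=0 => slot 0
407: h=9 => slot 9
38: h=12 => slot 12
968: h=9, probe 9,10 => slot 10
841: h=11 => slot 11
696: h=9, probe 9,10,13 => slot 13
109: h=7 => slot 7
169: h=9, probe 9,10,13,1 => slot 1
Table: [596, 169, -, -, -, -, -, 109, -, 407, 968, 841, 38, 696, -, -, -]

696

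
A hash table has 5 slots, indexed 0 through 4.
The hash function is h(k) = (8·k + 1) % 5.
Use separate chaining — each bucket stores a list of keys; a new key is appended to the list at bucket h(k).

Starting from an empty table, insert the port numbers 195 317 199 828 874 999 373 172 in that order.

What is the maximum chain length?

Insert 195: h=1, bucket 1 empty → new chain.
Insert 317: h=2, bucket 2 empty → new chain.
Insert 199: h=3, bucket 3 empty → new chain.
Insert 828: h=0, bucket 0 empty → new chain.
Insert 874: h=3, bucket 3 nonempty → append to chain.
Insert 999: h=3, bucket 3 nonempty → append to chain.
Insert 373: h=0, bucket 0 nonempty → append to chain.
Insert 172: h=2, bucket 2 nonempty → append to chain.
Final buckets:
0: 828 -> 373
1: 195
2: 317 -> 172
3: 199 -> 874 -> 999
4: .

3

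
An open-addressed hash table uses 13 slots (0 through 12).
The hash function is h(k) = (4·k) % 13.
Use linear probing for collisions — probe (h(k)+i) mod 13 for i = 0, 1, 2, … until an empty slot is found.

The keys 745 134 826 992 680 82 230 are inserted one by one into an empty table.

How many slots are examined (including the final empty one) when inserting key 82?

5

Insert 745: h=3, slot 3 empty => index 3.
Insert 134: h=3, slot 3 occupied => index 4.
Insert 826: h=2, slot 2 empty => index 2.
Insert 992: h=3, slots 3,4 occupied => index 5.
Insert 680: h=3, slots 3,4,5 occupied => index 6.
Insert 82: h=3, slots 3,4,5,6 occupied => index 7.
Insert 230: h=10, slot 10 empty => index 10.
Table: [., ., 826, 745, 134, 992, 680, 82, ., ., 230, ., .]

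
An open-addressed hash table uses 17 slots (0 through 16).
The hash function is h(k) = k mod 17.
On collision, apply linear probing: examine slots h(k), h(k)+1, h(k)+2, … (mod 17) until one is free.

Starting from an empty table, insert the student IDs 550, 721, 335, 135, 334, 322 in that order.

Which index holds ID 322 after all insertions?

550 hashes to 6; slot 6 is free -> place at 6.
721 hashes to 7; slot 7 is free -> place at 7.
335 hashes to 12; slot 12 is free -> place at 12.
135 hashes to 16; slot 16 is free -> place at 16.
334 hashes to 11; slot 11 is free -> place at 11.
322 hashes to 16; 16 taken -> place at 0.
Table: [322, _, _, _, _, _, 550, 721, _, _, _, 334, 335, _, _, _, 135]

0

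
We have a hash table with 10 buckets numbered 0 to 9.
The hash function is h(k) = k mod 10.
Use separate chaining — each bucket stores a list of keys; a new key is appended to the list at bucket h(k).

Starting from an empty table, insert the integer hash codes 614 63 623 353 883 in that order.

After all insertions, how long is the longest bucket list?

614 -> bucket 4
63 -> bucket 3
623 -> bucket 3 (collision)
353 -> bucket 3 (collision)
883 -> bucket 3 (collision)
Final buckets:
0: _
1: _
2: _
3: 63 -> 623 -> 353 -> 883
4: 614
5: _
6: _
7: _
8: _
9: _

4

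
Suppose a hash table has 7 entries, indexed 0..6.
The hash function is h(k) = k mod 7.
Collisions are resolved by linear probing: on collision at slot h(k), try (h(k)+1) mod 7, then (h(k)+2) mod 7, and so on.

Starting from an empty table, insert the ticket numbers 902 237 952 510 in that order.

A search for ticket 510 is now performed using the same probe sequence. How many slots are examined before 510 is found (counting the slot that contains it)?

902 hashes to 6; slot 6 is free => place at 6.
237 hashes to 6; 6 taken => place at 0.
952 hashes to 0; 0 taken => place at 1.
510 hashes to 6; 6,0,1 taken => place at 2.
Table: [237, 952, 510, ∅, ∅, ∅, 902]
Lookup 510: h=6, probe 6,0,1,2 → found at 2.

4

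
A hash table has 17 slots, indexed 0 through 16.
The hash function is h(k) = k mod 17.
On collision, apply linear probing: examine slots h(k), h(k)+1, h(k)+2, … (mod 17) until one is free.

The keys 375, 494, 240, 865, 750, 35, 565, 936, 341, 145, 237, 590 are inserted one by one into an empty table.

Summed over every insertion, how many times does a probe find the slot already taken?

23

375 hashes to 1; slot 1 is free => place at 1.
494 hashes to 1; 1 taken => place at 2.
240 hashes to 2; 2 taken => place at 3.
865 hashes to 15; slot 15 is free => place at 15.
750 hashes to 2; 2,3 taken => place at 4.
35 hashes to 1; 1,2,3,4 taken => place at 5.
565 hashes to 4; 4,5 taken => place at 6.
936 hashes to 1; 1,2,3,4,5,6 taken => place at 7.
341 hashes to 1; 1,2,3,4,5,6,7 taken => place at 8.
145 hashes to 9; slot 9 is free => place at 9.
237 hashes to 16; slot 16 is free => place at 16.
590 hashes to 12; slot 12 is free => place at 12.
Table: [∅, 375, 494, 240, 750, 35, 565, 936, 341, 145, ∅, ∅, 590, ∅, ∅, 865, 237]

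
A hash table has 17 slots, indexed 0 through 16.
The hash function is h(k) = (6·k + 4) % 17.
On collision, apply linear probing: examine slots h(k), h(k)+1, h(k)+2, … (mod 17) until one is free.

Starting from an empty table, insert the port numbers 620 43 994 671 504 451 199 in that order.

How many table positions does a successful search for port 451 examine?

2

Insert 620: h=1, slot 1 empty => index 1.
Insert 43: h=7, slot 7 empty => index 7.
Insert 994: h=1, slot 1 occupied => index 2.
Insert 671: h=1, slots 1,2 occupied => index 3.
Insert 504: h=2, slots 2,3 occupied => index 4.
Insert 451: h=7, slot 7 occupied => index 8.
Insert 199: h=8, slot 8 occupied => index 9.
Table: [-, 620, 994, 671, 504, -, -, 43, 451, 199, -, -, -, -, -, -, -]
Lookup 451: h=7, probe 7,8 → found at 8.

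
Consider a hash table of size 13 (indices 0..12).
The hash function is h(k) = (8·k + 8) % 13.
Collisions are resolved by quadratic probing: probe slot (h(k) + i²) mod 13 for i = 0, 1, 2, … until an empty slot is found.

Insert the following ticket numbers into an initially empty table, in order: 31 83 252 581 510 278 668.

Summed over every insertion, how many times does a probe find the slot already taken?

31: h=9 => slot 9
83: h=9, probe 9,10 => slot 10
252: h=9, probe 9,10,0 => slot 0
581: h=2 => slot 2
510: h=6 => slot 6
278: h=9, probe 9,10,0,5 => slot 5
668: h=9, probe 9,10,0,5,12 => slot 12
Table: [252, ∅, 581, ∅, ∅, 278, 510, ∅, ∅, 31, 83, ∅, 668]

10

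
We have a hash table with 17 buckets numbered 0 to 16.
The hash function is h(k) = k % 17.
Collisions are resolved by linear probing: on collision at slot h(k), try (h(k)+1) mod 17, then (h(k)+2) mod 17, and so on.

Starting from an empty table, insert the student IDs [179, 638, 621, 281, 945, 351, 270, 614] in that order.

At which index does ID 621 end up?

11

179 hashes to 9; slot 9 is free -> place at 9.
638 hashes to 9; 9 taken -> place at 10.
621 hashes to 9; 9,10 taken -> place at 11.
281 hashes to 9; 9,10,11 taken -> place at 12.
945 hashes to 10; 10,11,12 taken -> place at 13.
351 hashes to 11; 11,12,13 taken -> place at 14.
270 hashes to 15; slot 15 is free -> place at 15.
614 hashes to 2; slot 2 is free -> place at 2.
Table: [., ., 614, ., ., ., ., ., ., 179, 638, 621, 281, 945, 351, 270, .]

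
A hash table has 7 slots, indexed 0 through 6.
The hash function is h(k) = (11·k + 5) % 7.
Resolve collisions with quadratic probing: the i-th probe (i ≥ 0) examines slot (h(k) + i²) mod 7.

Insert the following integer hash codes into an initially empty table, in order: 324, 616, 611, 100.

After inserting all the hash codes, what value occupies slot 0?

Insert 324: h=6, slot 6 empty => index 6.
Insert 616: h=5, slot 5 empty => index 5.
Insert 611: h=6, slot 6 occupied => index 0.
Insert 100: h=6, slots 6,0 occupied => index 3.
Table: [611, —, —, 100, —, 616, 324]

611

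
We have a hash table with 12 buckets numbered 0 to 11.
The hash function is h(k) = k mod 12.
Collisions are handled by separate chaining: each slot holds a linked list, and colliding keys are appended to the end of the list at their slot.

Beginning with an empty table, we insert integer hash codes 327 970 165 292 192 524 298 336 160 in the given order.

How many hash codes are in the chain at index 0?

2

Insert 327: h=3, bucket 3 empty -> new chain.
Insert 970: h=10, bucket 10 empty -> new chain.
Insert 165: h=9, bucket 9 empty -> new chain.
Insert 292: h=4, bucket 4 empty -> new chain.
Insert 192: h=0, bucket 0 empty -> new chain.
Insert 524: h=8, bucket 8 empty -> new chain.
Insert 298: h=10, bucket 10 nonempty -> append to chain.
Insert 336: h=0, bucket 0 nonempty -> append to chain.
Insert 160: h=4, bucket 4 nonempty -> append to chain.
Final buckets:
0: 192 -> 336
1: _
2: _
3: 327
4: 292 -> 160
5: _
6: _
7: _
8: 524
9: 165
10: 970 -> 298
11: _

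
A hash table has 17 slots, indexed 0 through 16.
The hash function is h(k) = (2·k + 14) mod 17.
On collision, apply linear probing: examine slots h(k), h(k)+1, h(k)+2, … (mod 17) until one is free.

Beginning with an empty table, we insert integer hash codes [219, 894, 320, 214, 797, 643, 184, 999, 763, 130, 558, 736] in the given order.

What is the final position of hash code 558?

Insert 219: h=10, slot 10 empty -> index 10.
Insert 894: h=0, slot 0 empty -> index 0.
Insert 320: h=8, slot 8 empty -> index 8.
Insert 214: h=0, slot 0 occupied -> index 1.
Insert 797: h=10, slot 10 occupied -> index 11.
Insert 643: h=8, slot 8 occupied -> index 9.
Insert 184: h=8, slots 8,9,10,11 occupied -> index 12.
Insert 999: h=6, slot 6 empty -> index 6.
Insert 763: h=10, slots 10,11,12 occupied -> index 13.
Insert 130: h=2, slot 2 empty -> index 2.
Insert 558: h=8, slots 8,9,10,11,12,13 occupied -> index 14.
Insert 736: h=7, slot 7 empty -> index 7.
Table: [894, 214, 130, ∅, ∅, ∅, 999, 736, 320, 643, 219, 797, 184, 763, 558, ∅, ∅]

14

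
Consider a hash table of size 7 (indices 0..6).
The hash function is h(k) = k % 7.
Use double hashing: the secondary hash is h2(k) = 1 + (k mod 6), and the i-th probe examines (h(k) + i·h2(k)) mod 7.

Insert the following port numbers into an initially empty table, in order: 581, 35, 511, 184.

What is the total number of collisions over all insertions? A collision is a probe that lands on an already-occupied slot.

581 hashes to 0; slot 0 is free → place at 0.
35 hashes to 0, h2=6; 0 taken → place at 6.
511 hashes to 0, h2=2; 0 taken → place at 2.
184 hashes to 2, h2=5; 2,0 taken → place at 5.
Table: [581, ., 511, ., ., 184, 35]

4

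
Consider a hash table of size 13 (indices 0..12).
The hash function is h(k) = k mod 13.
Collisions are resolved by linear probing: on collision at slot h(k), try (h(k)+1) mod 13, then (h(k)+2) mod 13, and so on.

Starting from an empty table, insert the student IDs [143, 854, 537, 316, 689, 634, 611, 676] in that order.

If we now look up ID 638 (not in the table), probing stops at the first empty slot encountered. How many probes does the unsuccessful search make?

6

Insert 143: h=0, slot 0 empty => index 0.
Insert 854: h=9, slot 9 empty => index 9.
Insert 537: h=4, slot 4 empty => index 4.
Insert 316: h=4, slot 4 occupied => index 5.
Insert 689: h=0, slot 0 occupied => index 1.
Insert 634: h=10, slot 10 empty => index 10.
Insert 611: h=0, slots 0,1 occupied => index 2.
Insert 676: h=0, slots 0,1,2 occupied => index 3.
Table: [143, 689, 611, 676, 537, 316, ., ., ., 854, 634, ., .]
Lookup 638: h=1, probe 1,2,3,4,5,6 → slot 6 empty, not found.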